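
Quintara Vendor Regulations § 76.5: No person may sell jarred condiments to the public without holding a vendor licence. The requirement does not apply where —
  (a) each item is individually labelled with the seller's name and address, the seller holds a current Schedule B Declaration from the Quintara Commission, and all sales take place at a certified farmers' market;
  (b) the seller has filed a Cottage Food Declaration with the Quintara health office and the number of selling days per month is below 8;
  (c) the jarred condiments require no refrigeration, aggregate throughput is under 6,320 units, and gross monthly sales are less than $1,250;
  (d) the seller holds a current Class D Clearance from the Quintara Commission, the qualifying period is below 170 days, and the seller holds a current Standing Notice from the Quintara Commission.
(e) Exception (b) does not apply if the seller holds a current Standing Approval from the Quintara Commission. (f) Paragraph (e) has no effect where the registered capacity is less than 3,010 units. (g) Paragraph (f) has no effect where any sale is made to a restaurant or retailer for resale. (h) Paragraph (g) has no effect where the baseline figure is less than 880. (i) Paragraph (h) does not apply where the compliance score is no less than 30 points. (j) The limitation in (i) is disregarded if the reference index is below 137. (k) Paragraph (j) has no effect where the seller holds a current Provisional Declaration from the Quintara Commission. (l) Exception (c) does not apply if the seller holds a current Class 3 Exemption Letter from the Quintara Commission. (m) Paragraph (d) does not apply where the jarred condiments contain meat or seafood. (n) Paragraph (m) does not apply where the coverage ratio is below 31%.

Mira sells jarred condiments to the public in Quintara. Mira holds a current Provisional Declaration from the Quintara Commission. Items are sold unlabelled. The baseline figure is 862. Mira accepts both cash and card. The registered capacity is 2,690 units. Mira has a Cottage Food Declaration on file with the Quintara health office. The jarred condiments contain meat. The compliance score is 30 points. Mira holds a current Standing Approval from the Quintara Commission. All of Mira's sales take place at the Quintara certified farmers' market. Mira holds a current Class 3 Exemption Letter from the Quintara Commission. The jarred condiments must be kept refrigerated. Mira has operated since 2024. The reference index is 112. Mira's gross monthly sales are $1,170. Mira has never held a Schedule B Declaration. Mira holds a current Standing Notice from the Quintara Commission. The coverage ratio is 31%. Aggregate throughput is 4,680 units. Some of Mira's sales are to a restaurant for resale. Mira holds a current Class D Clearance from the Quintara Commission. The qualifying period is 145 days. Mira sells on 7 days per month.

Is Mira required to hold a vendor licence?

Exception (a) does not apply: items are sold unlabelled.
Exception (b): a Cottage Food Declaration is on file; the number of selling days per month is 7, below the 8 limit — every condition holds. But applying paragraphs (e)–(k): (e) is triggered — a current Standing Approval is held. (f) applies (the registered capacity is 2,690 units, less than the 3,010 units limit), but is overridden by (g): (g) applies — some sales are to a restaurant for resale. (h) operates (the baseline figure is 862, less than the 880 limit), but is overridden by (i): (i) operates against (h): the compliance score is 30 points, meeting the 30 points threshold. (j) applies (the reference index is 112, below the 137 limit), but is set aside by (k): (k) operates against (j): a current Provisional Declaration is held. Exception (b) does not apply.
Exception (c) does not apply: the jarred condiments require refrigeration.
Exception (d)'s conditions are all satisfied: a current Class D Clearance is held; the qualifying period is 145 days, below the 170 days limit; a current Standing Notice is held. However, paragraphs (m)–(n) must be considered: (m) is engaged — the jarred condiments contain meat. (n) does not operate here (the coverage ratio is 31%, not below 31%), so (m) stands. Exception (d) does not apply.
No exception displaces § 76.5.

Yes — Mira must hold a vendor licence.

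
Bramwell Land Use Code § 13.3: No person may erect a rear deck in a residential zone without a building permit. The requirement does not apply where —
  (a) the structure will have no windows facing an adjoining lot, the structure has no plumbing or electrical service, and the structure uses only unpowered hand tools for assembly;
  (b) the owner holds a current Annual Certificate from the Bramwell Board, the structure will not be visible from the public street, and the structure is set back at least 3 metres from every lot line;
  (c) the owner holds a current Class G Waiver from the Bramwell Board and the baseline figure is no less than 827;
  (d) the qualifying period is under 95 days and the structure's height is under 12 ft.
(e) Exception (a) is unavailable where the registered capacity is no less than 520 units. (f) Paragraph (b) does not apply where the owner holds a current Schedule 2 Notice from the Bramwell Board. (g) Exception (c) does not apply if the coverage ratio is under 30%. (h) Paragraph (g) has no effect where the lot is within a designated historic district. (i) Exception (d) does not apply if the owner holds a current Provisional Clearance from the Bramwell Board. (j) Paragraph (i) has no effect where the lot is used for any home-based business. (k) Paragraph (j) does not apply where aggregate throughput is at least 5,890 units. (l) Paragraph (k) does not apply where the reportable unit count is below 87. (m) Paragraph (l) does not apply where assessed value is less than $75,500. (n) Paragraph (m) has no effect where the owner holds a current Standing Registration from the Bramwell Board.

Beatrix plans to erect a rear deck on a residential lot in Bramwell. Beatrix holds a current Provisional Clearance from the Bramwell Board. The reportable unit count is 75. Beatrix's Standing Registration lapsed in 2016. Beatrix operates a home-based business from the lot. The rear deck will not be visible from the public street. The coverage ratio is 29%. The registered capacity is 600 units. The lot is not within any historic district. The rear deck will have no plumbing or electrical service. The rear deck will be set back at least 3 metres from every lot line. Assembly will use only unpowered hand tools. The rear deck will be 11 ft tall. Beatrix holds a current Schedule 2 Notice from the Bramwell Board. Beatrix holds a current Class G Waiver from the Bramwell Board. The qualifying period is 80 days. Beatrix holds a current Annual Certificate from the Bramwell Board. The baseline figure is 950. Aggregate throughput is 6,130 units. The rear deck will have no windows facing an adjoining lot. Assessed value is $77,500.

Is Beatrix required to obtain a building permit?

Exception (a)'s conditions are all satisfied: no windows face an adjoining lot; there is no plumbing or electrical service; assembly uses only hand tools. Turning to paragraph (e): (e) is engaged — the registered capacity is 600 units, meeting the 520 units threshold. Exception (a) does not apply.
Exception (b)'s conditions are all satisfied: a current Annual Certificate is held; the structure will not be visible from the street; the setback is at least 3 m on every side. Turning to paragraph (f): (f) operates against (b): a current Schedule 2 Notice is held. Exception (b) does not apply.
Exception (c)'s conditions are all satisfied: a current Class G Waiver is held; the baseline figure is 950, meeting the 827 threshold. But applying paragraphs (g)–(h): (g) is triggered — the coverage ratio is 29%, under the 30% limit. (h), which would lift (g), does not operate here — the lot is not in a historic district. So (c) is unavailable.
Exception (d)'s conditions are all satisfied: the qualifying period is 80 days, under the 95 days limit; the structure's height is 11 ft, under the 12 ft limit. As to paragraphs (i)–(n): (i) would limit (d) — a current Provisional Clearance is held — but (j) sets (i) aside: (j) is engaged — a home-based business operates on the lot. (k) would limit (j) — aggregate throughput is 6,130 units, meeting the 5,890 units threshold — but (l) sets (k) aside: (l) operates against (k): the reportable unit count is 75, below the 87 limit. (m), which would lift (l), is not triggered — assessed value is $77,500, not less than $75,500. So (d) applies.

No — exception (d) applies; Beatrix does not need a building permit.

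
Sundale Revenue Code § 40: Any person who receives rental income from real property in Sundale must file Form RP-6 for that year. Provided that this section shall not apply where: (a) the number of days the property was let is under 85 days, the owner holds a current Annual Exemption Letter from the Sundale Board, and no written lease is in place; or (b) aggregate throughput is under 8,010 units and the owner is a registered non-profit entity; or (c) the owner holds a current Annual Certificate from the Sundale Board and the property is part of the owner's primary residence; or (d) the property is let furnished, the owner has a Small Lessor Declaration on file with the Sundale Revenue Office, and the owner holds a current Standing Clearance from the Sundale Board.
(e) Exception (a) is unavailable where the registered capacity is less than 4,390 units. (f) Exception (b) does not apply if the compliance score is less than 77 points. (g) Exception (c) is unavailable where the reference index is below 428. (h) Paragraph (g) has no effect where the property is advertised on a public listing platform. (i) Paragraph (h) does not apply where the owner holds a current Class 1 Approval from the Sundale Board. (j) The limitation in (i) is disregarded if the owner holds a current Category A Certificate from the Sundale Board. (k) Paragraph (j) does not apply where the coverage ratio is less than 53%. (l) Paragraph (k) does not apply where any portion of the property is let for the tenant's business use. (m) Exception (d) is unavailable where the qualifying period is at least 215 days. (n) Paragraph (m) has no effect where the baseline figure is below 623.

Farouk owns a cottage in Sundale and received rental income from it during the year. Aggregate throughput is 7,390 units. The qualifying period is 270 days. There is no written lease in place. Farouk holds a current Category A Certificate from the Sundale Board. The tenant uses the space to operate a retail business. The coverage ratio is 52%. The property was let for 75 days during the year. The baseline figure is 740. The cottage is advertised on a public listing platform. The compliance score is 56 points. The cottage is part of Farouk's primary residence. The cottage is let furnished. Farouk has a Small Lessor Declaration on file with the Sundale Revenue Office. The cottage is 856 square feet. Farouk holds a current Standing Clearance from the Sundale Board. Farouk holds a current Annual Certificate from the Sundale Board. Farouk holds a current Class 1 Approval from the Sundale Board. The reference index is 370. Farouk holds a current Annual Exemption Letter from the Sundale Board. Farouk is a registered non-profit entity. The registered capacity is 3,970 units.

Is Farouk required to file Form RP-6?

Exception (a)'s conditions are all satisfied: the number of days the property was let is 75 days, under the 85 days limit; a current Annual Exemption Letter is held; there is no written lease. But: (e) operates against (a): the registered capacity is 3,970 units, less than the 4,390 units limit. (a) is therefore removed.
Exception (b): aggregate throughput is 7,390 units, under the 8,010 units limit; Farouk is a registered non-profit — every condition holds. But applying paragraph (f): (f) operates — the compliance score is 56 points, less than the 77 points limit. So (b) is unavailable.
Exception (c): a current Annual Certificate is held; the cottage is part of the primary residence — every condition holds. Considering the limiting provisions: (g) would limit (c) — the reference index is 370, below the 428 limit — but (h) sets (g) aside: (h) is engaged — the property is publicly advertised. (i) is triggered (a current Class 1 Approval is held), but yields to (j): (j) applies — a current Category A Certificate is held. (k) would limit (j) — the coverage ratio is 52%, less than the 53% limit — but (l) sets (k) aside: (l) applies — the space is let for business use. So (c) applies.
Exception (d): the property is let furnished; a Small Lessor Declaration is on file; a current Standing Clearance is held — every condition holds. However, paragraphs (m)–(n) must be considered: (m) is engaged — the qualifying period is 270 days, meeting the 215 days threshold. (n) does not operate here (the baseline figure is 740, not below 623), so (m) stands. (d) is therefore removed.

No — exception (c) applies; Farouk is not required to file Form RP-6.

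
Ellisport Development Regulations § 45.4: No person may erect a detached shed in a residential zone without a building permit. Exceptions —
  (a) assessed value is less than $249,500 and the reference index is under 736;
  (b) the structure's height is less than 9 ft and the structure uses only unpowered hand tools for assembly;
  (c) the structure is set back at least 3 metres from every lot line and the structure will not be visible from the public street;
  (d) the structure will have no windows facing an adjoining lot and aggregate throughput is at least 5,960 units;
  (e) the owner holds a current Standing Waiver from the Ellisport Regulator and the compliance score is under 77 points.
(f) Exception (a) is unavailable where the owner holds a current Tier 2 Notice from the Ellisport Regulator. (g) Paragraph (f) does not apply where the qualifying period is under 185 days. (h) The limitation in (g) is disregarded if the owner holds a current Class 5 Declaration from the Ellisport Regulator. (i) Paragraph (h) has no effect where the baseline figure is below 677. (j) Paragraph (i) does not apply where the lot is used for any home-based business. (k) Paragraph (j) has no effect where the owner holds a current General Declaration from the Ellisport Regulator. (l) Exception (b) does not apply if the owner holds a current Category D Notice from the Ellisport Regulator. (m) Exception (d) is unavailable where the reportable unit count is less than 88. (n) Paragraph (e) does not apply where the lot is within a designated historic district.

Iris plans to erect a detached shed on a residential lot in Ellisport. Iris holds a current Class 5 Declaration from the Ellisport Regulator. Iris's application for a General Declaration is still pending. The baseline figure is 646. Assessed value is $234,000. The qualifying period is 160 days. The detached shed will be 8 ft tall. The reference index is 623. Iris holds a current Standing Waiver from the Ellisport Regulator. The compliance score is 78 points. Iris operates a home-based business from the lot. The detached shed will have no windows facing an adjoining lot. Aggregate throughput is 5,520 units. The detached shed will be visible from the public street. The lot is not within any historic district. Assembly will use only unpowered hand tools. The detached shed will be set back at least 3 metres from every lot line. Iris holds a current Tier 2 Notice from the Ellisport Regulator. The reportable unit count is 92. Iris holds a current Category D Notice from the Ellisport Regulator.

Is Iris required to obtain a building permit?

Exception (a) is satisfied on its face — assessed value is $234,000, less than the $249,500 limit; the reference index is 623, under the 736 limit. Turning to paragraphs (f)–(k): (f) operates against (a): a current Tier 2 Notice is held. (g) is triggered (the qualifying period is 160 days, under the 185 days limit), but is displaced by (h): (h) operates against (g): a current Class 5 Declaration is held. (i) is triggered (the baseline figure is 646, below the 677 limit), but is displaced by (j): (j) applies — a home-based business operates on the lot. (k) is inapplicable (the General Declaration is not current), so (j) stands. (a) is therefore removed.
Exception (b) is satisfied on its face — the structure's height is 8 ft, less than the 9 ft limit; assembly uses only hand tools. However, paragraph (l) must be considered: (l) applies — a current Category D Notice is held. So (b) is unavailable.
Exception (c) requires that the structure will not be visible from the public street; but the structure will be visible from the street, so (c) is unavailable.
Exception (d) does not apply: aggregate throughput is 5,520 units, short of 5,960 units.
Exception (e) fails — the compliance score is 78 points, not under 77 points.
No exception applies. The general rule governs.

Yes — Iris must obtain a building permit.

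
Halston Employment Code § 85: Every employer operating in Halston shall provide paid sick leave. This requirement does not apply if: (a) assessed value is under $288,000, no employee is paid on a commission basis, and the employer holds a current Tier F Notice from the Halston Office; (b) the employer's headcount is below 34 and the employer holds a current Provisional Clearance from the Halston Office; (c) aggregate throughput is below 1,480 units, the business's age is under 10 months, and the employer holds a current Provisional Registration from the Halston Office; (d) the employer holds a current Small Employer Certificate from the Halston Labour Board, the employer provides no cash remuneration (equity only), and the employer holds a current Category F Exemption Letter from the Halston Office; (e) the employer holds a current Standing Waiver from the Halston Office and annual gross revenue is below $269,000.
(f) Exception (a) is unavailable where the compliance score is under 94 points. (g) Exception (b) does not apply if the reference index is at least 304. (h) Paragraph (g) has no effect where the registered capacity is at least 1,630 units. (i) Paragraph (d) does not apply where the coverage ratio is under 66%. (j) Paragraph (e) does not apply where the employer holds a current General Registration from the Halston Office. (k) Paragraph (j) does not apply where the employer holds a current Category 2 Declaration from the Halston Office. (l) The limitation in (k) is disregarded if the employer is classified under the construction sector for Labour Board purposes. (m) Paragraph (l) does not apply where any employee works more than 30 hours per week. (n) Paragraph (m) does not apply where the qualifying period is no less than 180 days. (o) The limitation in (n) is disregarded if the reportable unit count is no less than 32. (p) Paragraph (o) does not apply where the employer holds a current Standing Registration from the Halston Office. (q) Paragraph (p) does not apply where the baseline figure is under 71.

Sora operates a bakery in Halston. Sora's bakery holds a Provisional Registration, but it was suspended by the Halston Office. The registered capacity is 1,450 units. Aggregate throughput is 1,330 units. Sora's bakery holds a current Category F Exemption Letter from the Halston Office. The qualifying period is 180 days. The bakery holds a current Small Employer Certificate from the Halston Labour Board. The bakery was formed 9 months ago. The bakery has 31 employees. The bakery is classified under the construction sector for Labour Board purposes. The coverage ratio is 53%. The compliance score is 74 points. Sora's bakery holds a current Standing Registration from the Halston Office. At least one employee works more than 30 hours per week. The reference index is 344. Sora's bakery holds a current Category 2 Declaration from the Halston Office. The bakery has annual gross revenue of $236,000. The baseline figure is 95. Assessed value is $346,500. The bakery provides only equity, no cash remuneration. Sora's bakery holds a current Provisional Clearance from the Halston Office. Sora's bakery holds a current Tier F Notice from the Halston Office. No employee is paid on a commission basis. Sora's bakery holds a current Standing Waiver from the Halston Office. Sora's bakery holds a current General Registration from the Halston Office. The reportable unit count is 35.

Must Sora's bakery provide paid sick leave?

Yes — Sora's bakery must provide paid sick leave.

Exception (a) requires that assessed value is under $288,000; but assessed value is $346,500, not under $288,000, so (a) is unavailable.
Exception (b)'s conditions are all satisfied: the employer's headcount is 31, below the 34 limit; a current Provisional Clearance is held. Turning to paragraphs (g)–(h): (g) is engaged — the reference index is 344, meeting the 304 threshold. (h), which would lift (g), is not triggered — the registered capacity is 1,450 units, short of 1,630 units. So (b) is unavailable.
Exception (c) requires that the employer holds a current Provisional Registration from the Halston Office; but there is no Provisional Registration in force, so (c) is unavailable.
Exception (d) is satisfied on its face — a current Small Employer Certificate is held; remuneration is equity-only; a current Category F Exemption Letter is held. Turning to paragraph (i): (i) operates against (d): the coverage ratio is 53%, under the 66% limit. So (d) is unavailable.
Exception (e): a current Standing Waiver is held; annual gross revenue is $236,000, below the $269,000 limit — every condition holds. But applying paragraphs (j)–(q): (j) is engaged — a current General Registration is held. (k) would limit (j) — a current Category 2 Declaration is held — but (l) sets (k) aside: (l) operates against (k): the bakery is classified under the construction sector. (m) would limit (l) — at least one employee exceeds 30 hours/week — but (n) sets (m) aside: (n) operates against (m): the qualifying period is 180 days, meeting the 180 days threshold. (o) operates (the reportable unit count is 35, meeting the 32 threshold), but is itself disapplied by (p): (p) operates — a current Standing Registration is held. (q) does not operate here (the baseline figure is 95, not under 71), so (p) stands. Exception (e) does not apply.
Every exception is unavailable, so the rule governs.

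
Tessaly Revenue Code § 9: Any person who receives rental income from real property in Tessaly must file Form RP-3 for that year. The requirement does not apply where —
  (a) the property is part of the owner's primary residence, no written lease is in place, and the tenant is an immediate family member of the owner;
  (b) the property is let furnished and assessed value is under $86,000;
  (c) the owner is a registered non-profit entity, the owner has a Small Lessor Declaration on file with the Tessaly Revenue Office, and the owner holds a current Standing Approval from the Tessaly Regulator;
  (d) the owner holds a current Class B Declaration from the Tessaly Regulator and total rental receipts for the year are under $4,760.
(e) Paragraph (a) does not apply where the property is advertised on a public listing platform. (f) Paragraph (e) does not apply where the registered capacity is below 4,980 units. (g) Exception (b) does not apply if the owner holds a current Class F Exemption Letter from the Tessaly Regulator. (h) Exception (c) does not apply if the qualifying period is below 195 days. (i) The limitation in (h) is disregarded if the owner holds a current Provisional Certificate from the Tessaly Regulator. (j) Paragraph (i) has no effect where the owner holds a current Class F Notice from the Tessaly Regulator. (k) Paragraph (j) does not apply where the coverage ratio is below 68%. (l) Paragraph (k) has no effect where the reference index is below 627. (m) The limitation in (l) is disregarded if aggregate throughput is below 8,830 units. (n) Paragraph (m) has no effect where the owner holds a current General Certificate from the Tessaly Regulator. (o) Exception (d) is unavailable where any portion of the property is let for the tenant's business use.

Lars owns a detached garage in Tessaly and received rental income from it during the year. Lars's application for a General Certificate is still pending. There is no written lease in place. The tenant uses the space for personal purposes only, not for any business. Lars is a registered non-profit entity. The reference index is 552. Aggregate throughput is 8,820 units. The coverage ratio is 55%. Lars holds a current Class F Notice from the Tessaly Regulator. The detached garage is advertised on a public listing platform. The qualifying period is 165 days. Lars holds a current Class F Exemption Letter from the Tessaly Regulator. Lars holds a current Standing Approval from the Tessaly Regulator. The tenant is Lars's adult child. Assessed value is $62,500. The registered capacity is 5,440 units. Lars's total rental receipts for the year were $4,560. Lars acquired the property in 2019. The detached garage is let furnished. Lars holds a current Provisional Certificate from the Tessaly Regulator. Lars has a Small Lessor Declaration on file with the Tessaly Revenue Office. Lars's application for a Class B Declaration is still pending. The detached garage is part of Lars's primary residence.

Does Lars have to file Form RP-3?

Exception (a)'s conditions are all satisfied: the detached garage is part of the primary residence; there is no written lease; the tenant is an immediate family member. However, paragraphs (e)–(f) must be considered: (e) operates against (a): the property is publicly advertised. (f) is not triggered (the registered capacity is 5,440 units, not below 4,980 units), so (e) stands. So (a) is unavailable.
All of (b)'s requirements are met (the property is let furnished; assessed value is $62,500, under the $86,000 limit). Turning to paragraph (g): (g) operates against (b): a current Class F Exemption Letter is held. (b) is therefore removed.
Exception (c) is satisfied on its face — Lars is a registered non-profit; a Small Lessor Declaration is on file; a current Standing Approval is held. Applying paragraphs (h)–(n): (h) would limit (c) — the qualifying period is 165 days, below the 195 days limit — but (i) sets (h) aside: (i) is triggered — a current Provisional Certificate is held. (j) applies (a current Class F Notice is held), but is set aside by (k): (k) is engaged — the coverage ratio is 55%, below the 68% limit. (l) operates (the reference index is 552, below the 627 limit), but yields to (m): (m) operates against (l): aggregate throughput is 8,820 units, below the 8,830 units limit. (n), which would lift (m), is not triggered — the General Certificate is not current. So (c) applies.
Exception (d) requires that the owner holds a current Class B Declaration from the Tessaly Regulator; but there is no Class B Declaration in force, so (d) is unavailable.

No — exception (c) applies; Lars is not required to file Form RP-3.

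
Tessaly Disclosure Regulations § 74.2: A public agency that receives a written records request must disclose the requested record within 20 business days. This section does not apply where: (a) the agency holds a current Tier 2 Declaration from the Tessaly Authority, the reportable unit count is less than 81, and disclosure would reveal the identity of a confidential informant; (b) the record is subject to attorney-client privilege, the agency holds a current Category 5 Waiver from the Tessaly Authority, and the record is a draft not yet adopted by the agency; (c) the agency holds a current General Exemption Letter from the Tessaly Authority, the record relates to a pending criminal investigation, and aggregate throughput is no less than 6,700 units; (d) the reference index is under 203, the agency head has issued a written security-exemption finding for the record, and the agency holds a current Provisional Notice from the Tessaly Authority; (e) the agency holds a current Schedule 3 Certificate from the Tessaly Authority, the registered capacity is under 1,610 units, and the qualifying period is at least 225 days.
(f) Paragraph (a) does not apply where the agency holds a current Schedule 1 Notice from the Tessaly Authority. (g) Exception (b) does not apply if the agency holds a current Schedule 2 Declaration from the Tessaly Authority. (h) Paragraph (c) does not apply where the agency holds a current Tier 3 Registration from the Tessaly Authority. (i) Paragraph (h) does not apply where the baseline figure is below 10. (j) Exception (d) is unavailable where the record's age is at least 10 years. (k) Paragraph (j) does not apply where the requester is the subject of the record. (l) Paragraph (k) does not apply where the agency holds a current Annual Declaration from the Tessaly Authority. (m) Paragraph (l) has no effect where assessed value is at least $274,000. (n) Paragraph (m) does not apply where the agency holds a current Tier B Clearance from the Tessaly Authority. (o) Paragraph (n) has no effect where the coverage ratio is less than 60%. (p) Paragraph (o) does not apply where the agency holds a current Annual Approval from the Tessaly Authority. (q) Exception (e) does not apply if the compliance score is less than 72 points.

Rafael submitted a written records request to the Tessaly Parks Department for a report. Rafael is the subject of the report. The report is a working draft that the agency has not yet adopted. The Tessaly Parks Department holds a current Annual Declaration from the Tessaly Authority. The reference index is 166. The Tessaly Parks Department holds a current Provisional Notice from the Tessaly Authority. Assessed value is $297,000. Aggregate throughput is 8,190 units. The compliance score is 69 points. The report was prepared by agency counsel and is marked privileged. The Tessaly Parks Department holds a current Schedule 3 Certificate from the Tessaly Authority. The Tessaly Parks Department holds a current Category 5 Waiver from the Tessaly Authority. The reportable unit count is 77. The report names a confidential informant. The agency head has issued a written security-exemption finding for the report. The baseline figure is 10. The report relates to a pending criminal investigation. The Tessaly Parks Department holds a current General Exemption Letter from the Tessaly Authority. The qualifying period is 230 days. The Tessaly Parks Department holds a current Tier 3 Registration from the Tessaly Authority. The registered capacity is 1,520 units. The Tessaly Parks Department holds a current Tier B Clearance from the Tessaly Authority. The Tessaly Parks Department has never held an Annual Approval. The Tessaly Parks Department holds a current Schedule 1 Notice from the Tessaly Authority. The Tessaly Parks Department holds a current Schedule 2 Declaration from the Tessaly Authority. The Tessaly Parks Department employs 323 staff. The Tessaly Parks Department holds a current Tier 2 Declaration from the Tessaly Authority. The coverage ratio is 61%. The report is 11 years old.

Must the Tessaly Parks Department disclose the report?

Exception (a)'s conditions are all satisfied: a current Tier 2 Declaration is held; the reportable unit count is 77, less than the 81 limit; the report names a confidential informant. Turning to paragraph (f): (f) operates against (a): a current Schedule 1 Notice is held. So (a) is unavailable.
Exception (b)'s conditions are all satisfied: the report is privileged; a current Category 5 Waiver is held; the report is an unadopted draft. But applying paragraph (g): (g) is triggered — a current Schedule 2 Declaration is held. Exception (b) does not apply.
All of (c)'s requirements are met (a current General Exemption Letter is held; the report relates to a pending investigation; aggregate throughput is 8,190 units, meeting the 6,700 units threshold). Turning to paragraphs (h)–(i): (h) applies — a current Tier 3 Registration is held. (i) does not operate here (the baseline figure is 10, not below 10), so (h) stands. So (c) is unavailable.
Exception (d) is satisfied on its face — the reference index is 166, under the 203 limit; a written security-exemption finding has been issued; a current Provisional Notice is held. But applying paragraphs (j)–(p): (j) operates against (d): the record's age is 11 years, meeting the 10 years threshold. (k) is engaged (Rafael is the subject of the report), but yields to (l): (l) applies — a current Annual Declaration is held. (m) applies (assessed value is $297,000, meeting the $274,000 threshold), but is set aside by (n): (n) operates against (m): a current Tier B Clearance is held. (o) is inapplicable (the coverage ratio is 61%, not less than 60%), so (n) stands. Exception (d) does not apply.
Exception (e): a current Schedule 3 Certificate is held; the registered capacity is 1,520 units, under the 1,610 units limit; the qualifying period is 230 days, meeting the 225 days threshold — every condition holds. But applying paragraph (q): (q) operates against (e): the compliance score is 69 points, less than the 72 points limit. (e) is therefore removed.
No exception applies. The general rule governs.

Yes — the Tessaly Parks Department must disclose the report.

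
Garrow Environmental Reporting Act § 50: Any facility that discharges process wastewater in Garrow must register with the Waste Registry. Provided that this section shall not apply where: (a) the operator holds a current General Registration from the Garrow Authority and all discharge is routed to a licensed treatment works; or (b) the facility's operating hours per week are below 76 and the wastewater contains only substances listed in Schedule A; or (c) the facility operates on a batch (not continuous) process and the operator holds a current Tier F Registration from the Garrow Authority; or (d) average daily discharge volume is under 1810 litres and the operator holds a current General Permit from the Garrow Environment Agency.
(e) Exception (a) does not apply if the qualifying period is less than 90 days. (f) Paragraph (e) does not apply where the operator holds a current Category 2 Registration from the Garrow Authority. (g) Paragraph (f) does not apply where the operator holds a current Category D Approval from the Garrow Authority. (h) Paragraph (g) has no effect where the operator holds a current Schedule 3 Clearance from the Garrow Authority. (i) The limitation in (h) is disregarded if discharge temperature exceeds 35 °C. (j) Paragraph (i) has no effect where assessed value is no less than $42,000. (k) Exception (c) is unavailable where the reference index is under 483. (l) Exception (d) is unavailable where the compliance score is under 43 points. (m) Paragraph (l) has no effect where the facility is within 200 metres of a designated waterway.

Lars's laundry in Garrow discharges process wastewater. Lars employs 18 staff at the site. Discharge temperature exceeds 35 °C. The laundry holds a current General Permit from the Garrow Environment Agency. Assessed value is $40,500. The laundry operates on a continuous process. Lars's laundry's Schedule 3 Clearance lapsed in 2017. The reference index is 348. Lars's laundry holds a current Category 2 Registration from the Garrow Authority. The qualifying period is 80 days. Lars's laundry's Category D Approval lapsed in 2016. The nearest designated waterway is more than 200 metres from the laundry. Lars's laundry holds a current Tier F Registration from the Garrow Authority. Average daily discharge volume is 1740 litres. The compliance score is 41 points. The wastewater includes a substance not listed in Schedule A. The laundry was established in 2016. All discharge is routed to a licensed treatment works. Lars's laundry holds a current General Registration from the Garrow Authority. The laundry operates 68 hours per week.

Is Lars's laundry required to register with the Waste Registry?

No — exception (a) applies; Lars's laundry is not required to register with the Waste Registry.

Exception (a): a current General Registration is held; discharge is routed to a licensed treatment works — every condition holds. Considering the limiting provisions: (e) would limit (a) — the qualifying period is 80 days, less than the 90 days limit — but (f) sets (e) aside: (f) operates against (e): a current Category 2 Registration is held. (g), which would lift (f), does not operate here — the Category D Approval is not current. (a) remains available.
Exception (b) requires that the wastewater contains only substances listed in Schedule A; but the wastewater includes a non-Schedule-A substance, so (b) is unavailable.
Exception (c) fails — the facility operates on a continuous process.
Exception (d) is satisfied on its face — average daily discharge volume is 1740 litres, under the 1810 litres limit; a current General Permit is held. Turning to paragraphs (l)–(m): (l) is engaged — the compliance score is 41 points, under the 43 points limit. (m) is inapplicable (the laundry is more than 200 m from any designated waterway), so (l) stands. (d) is therefore removed.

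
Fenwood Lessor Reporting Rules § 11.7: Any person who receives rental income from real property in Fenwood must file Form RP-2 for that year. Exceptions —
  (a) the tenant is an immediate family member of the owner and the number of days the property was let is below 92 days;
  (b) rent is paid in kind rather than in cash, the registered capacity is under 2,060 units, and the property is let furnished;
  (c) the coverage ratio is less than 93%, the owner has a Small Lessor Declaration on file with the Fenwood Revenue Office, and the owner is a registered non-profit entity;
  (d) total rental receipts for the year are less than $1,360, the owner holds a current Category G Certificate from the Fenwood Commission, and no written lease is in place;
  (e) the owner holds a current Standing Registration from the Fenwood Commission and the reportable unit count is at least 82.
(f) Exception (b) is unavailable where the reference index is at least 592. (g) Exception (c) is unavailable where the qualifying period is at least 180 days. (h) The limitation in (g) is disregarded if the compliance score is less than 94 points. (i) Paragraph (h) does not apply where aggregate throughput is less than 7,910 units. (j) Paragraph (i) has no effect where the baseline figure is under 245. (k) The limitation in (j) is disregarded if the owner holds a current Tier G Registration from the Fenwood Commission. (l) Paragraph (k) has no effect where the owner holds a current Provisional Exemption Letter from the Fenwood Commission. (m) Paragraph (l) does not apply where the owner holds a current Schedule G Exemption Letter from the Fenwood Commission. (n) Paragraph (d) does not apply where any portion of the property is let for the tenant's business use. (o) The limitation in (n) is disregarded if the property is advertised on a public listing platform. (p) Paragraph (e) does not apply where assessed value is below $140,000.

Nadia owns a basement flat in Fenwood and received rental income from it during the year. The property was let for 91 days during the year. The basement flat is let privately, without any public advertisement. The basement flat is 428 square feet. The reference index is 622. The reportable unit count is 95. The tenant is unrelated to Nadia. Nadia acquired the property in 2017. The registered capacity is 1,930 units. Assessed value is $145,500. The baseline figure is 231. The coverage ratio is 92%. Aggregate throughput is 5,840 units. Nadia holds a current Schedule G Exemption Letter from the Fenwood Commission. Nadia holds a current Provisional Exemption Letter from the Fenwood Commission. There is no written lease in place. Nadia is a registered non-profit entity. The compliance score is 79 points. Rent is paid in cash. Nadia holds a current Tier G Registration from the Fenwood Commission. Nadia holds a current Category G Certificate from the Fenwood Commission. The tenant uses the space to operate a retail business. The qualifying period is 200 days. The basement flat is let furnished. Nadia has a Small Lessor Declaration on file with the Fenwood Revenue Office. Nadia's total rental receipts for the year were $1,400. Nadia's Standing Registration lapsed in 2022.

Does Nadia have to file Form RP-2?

Exception (a) requires that the tenant is an immediate family member of the owner; but the tenant is unrelated to the owner, so (a) is unavailable.
Exception (b) does not apply: rent is paid in cash.
Exception (c)'s conditions are all satisfied: the coverage ratio is 92%, less than the 93% limit; a Small Lessor Declaration is on file; Nadia is a registered non-profit. Turning to paragraphs (g)–(m): (g) is triggered — the qualifying period is 200 days, meeting the 180 days threshold. (h) operates (the compliance score is 79 points, less than the 94 points limit), but is overridden by (i): (i) operates against (h): aggregate throughput is 5,840 units, less than the 7,910 units limit. (j) is engaged (the baseline figure is 231, under the 245 limit), but is overridden by (k): (k) is engaged — a current Tier G Registration is held. (l) would limit (k) — a current Provisional Exemption Letter is held — but (m) sets (l) aside: (m) operates against (l): a current Schedule G Exemption Letter is held. Exception (c) does not apply.
Exception (d) requires that total rental receipts for the year are less than $1,360; but total rental receipts for the year are $1,400, not less than $1,360, so (d) is unavailable.
Exception (e) does not apply: the Standing Registration is not current.
No exception displaces § 11.7.

Yes — Nadia must file Form RP-2.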